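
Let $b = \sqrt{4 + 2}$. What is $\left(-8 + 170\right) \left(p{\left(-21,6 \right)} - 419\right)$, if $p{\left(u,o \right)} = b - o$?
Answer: $-68850 + 162 \sqrt{6} \approx -68453.0$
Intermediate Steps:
$b = \sqrt{6} \approx 2.4495$
$p{\left(u,o \right)} = \sqrt{6} - o$
$\left(-8 + 170\right) \left(p{\left(-21,6 \right)} - 419\right) = \left(-8 + 170\right) \left(\left(\sqrt{6} - 6\right) - 419\right) = 162 \left(\left(\sqrt{6} - 6\right) - 419\right) = 162 \left(\left(-6 + \sqrt{6}\right) - 419\right) = 162 \left(-425 + \sqrt{6}\right) = -68850 + 162 \sqrt{6}$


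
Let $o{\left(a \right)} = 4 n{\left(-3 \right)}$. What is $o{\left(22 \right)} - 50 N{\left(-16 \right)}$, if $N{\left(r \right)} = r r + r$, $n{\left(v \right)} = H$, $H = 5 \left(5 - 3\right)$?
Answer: $-11960$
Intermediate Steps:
$H = 10$ ($H = 5 \cdot 2 = 10$)
$n{\left(v \right)} = 10$
$N{\left(r \right)} = r + r^{2}$ ($N{\left(r \right)} = r^{2} + r = r + r^{2}$)
$o{\left(a \right)} = 40$ ($o{\left(a \right)} = 4 \cdot 10 = 40$)
$o{\left(22 \right)} - 50 N{\left(-16 \right)} = 40 - 50 \left(- 16 \left(1 - 16\right)\right) = 40 - 50 \left(\left(-16\right) \left(-15\right)\right) = 40 - 12000 = -11960$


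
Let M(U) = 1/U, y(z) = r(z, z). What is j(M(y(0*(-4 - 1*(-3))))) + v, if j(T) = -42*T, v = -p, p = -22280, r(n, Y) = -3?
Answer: 22294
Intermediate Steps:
y(z) = -3
v = 22280 (v = -1*(-22280) = 22280)
j(M(y(0*(-4 - 1*(-3))))) + v = -42/(-3) + 22280 = -42*(-⅓) + 22280 = 14 + 22280 = 22294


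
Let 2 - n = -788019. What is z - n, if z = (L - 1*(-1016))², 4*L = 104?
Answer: 297743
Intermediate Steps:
L = 26 (L = (¼)*104 = 26)
n = 788021 (n = 2 - 1*(-788019) = 2 + 788019 = 788021)
z = 1085764 (z = (26 - 1*(-1016))² = (26 + 1016)² = 1042² = 1085764)
z - n = 1085764 - 1*788021 = 1085764 - 788021 = 297743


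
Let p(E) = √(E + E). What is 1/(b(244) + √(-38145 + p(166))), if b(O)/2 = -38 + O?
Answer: 1/(412 + I*√(38145 - 2*√83)) ≈ 0.001982 - 0.00093934*I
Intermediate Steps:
b(O) = -76 + 2*O (b(O) = 2*(-38 + O) = -76 + 2*O)
p(E) = √2*√E (p(E) = √(2*E) = √2*√E)
1/(b(244) + √(-38145 + p(166))) = 1/((-76 + 2*244) + √(-38145 + √2*√166)) = 1/((-76 + 488) + √(-38145 + 2*√83)) = 1/(412 + √(-38145 + 2*√83))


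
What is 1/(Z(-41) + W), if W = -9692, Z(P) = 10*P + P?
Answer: -1/10143 ≈ -9.8590e-5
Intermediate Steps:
Z(P) = 11*P
1/(Z(-41) + W) = 1/(11*(-41) - 9692) = 1/(-451 - 9692) = 1/(-10143) = -1/10143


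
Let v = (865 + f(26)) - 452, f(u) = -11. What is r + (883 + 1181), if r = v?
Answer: 2466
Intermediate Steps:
v = 402 (v = (865 - 11) - 452 = 854 - 452 = 402)
r = 402
r + (883 + 1181) = 402 + (883 + 1181) = 402 + 2064 = 2466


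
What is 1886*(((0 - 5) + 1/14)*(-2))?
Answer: 130134/7 ≈ 18591.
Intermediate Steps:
1886*(((0 - 5) + 1/14)*(-2)) = 1886*((-5 + 1/14)*(-2)) = 1886*(-69/14*(-2)) = 1886*(69/7) = 130134/7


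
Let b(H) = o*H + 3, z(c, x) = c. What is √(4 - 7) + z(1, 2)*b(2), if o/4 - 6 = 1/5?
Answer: 263/5 + I*√3 ≈ 52.6 + 1.732*I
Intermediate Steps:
o = 124/5 (o = 24 + 4/5 = 24 + 4*(⅕) = 24 + ⅘ = 124/5 ≈ 24.800)
b(H) = 3 + 124*H/5 (b(H) = 124*H/5 + 3 = 3 + 124*H/5)
√(4 - 7) + z(1, 2)*b(2) = √(4 - 7) + 1*(3 + (124/5)*2) = √(-3) + 1*(3 + 248/5) = I*√3 + 1*(263/5) = I*√3 + 263/5 = 263/5 + I*√3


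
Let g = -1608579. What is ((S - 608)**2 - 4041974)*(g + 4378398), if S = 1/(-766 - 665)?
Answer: -6943023538689381949/682587 ≈ -1.0172e+13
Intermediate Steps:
S = -1/1431 (S = 1/(-1431) = -1/1431 ≈ -0.00069881)
((S - 608)**2 - 4041974)*(g + 4378398) = ((-1/1431 - 608)**2 - 4041974)*(-1608579 + 4378398) = ((-870049/1431)**2 - 4041974)*2769819 = (756985262401/2047761 - 4041974)*2769819 = -7520011457813/2047761*2769819 = -6943023538689381949/682587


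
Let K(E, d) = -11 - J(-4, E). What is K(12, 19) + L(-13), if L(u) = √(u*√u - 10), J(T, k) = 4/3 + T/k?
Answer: -12 + √(-10 - 13*I*√13) ≈ -7.6453 - 5.3818*I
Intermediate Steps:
J(T, k) = 4/3 + T/k (J(T, k) = 4*(⅓) + T/k = 4/3 + T/k)
K(E, d) = -37/3 + 4/E (K(E, d) = -11 - (4/3 - 4/E) = -11 + (-4/3 + 4/E) = -37/3 + 4/E)
L(u) = √(-10 + u^(3/2)) (L(u) = √(u^(3/2) - 10) = √(-10 + u^(3/2)))
K(12, 19) + L(-13) = (-37/3 + 4/12) + √(-10 + (-13)^(3/2)) = (-37/3 + 4*(1/12)) + √(-10 - 13*I*√13) = (-37/3 + ⅓) + √(-10 - 13*I*√13) = -12 + √(-10 - 13*I*√13)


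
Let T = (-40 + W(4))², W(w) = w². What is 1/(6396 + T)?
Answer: 1/6972 ≈ 0.00014343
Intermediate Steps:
T = 576 (T = (-40 + 4²)² = (-40 + 16)² = (-24)² = 576)
1/(6396 + T) = 1/(6396 + 576) = 1/6972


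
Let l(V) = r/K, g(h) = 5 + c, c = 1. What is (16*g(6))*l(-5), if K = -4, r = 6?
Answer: -144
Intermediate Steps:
g(h) = 6 (g(h) = 5 + 1 = 6)
l(V) = -3/2 (l(V) = 6/(-4) = 6*(-1/4) = -3/2)
(16*g(6))*l(-5) = (16*6)*(-3/2) = 96*(-3/2) = -144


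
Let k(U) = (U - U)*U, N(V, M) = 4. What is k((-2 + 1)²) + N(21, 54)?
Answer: 4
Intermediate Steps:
k(U) = 0 (k(U) = 0*U = 0)
k((-2 + 1)²) + N(21, 54) = 0 + 4 = 4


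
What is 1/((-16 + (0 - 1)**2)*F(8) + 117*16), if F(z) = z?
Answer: 1/1752 ≈ 0.00057078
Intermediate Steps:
1/((-16 + (0 - 1)**2)*F(8) + 117*16) = 1/((-16 + (0 - 1)**2)*8 + 117*16) = 1/((-16 + (-1)**2)*8 + 1872) = 1/((-16 + 1)*8 + 1872) = 1/(-15*8 + 1872) = 1/(-120 + 1872) = 1/1752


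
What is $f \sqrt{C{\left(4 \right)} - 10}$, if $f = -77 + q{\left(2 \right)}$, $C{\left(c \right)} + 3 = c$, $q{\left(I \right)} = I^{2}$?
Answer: $- 219 i \approx - 219.0 i$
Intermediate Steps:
$C{\left(c \right)} = -3 + c$
$f = -73$ ($f = -77 + 2^{2} = -77 + 4 = -73$)
$f \sqrt{C{\left(4 \right)} - 10} = - 73 \sqrt{\left(-3 + 4\right) - 10} = - 73 \sqrt{1 - 10} = - 73 \sqrt{-9} = - 73 \cdot 3 i = - 219 i$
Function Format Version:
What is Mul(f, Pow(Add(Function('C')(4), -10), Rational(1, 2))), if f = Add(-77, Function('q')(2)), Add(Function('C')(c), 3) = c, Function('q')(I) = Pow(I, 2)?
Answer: Mul(-219, I) ≈ Mul(-219.00, I)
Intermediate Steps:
Function('C')(c) = Add(-3, c)
f = -73 (f = Add(-77, Pow(2, 2)) = Add(-77, 4) = -73)
Mul(f, Pow(Add(Function('C')(4), -10), Rational(1, 2))) = Mul(-73, Pow(Add(Add(-3, 4), -10), Rational(1, 2))) = Mul(-73, Pow(Add(1, -10), Rational(1, 2))) = Mul(-73, Pow(-9, Rational(1, 2))) = Mul(-73, Mul(3, I)) = Mul(-219, I)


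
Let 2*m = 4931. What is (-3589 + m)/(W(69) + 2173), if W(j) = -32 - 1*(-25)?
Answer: -749/1444 ≈ -0.51870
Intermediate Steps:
m = 4931/2 (m = (½)*4931 = 4931/2 ≈ 2465.5)
W(j) = -7 (W(j) = -32 + 25 = -7)
(-3589 + m)/(W(69) + 2173) = (-3589 + 4931/2)/(-7 + 2173) = -2247/2/2166 = -2247/2*1/2166 = -749/1444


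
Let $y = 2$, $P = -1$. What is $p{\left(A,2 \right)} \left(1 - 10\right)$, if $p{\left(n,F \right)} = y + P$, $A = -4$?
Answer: $-9$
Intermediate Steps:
$p{\left(n,F \right)} = 1$ ($p{\left(n,F \right)} = 2 - 1 = 1$)
$p{\left(A,2 \right)} \left(1 - 10\right) = 1 \left(1 - 10\right) = 1 \left(-9\right) = -9$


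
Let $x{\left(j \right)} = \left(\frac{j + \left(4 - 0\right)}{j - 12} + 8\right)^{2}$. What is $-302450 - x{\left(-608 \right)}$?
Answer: $- \frac{7268296131}{24025} \approx -3.0253 \cdot 10^{5}$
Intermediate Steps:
$x{\left(j \right)} = \left(8 + \frac{4 + j}{-12 + j}\right)^{2}$ ($x{\left(j \right)} = \left(\frac{j + \left(4 + 0\right)}{-12 + j} + 8\right)^{2} = \left(\frac{j + 4}{-12 + j} + 8\right)^{2} = \left(\frac{4 + j}{-12 + j} + 8\right)^{2} = \left(8 + \frac{4 + j}{-12 + j}\right)^{2}$)
$-302450 - x{\left(-608 \right)} = -302450 - \frac{\left(-92 + 9 \left(-608\right)\right)^{2}}{\left(-12 - 608\right)^{2}} = -302450 - \frac{\left(-92 - 5472\right)^{2}}{384400} = -302450 - \left(-5564\right)^{2} \cdot \frac{1}{384400} = -302450 - 30958096 \cdot \frac{1}{384400} = -302450 - \frac{1934881}{24025} = - \frac{7268296131}{24025}$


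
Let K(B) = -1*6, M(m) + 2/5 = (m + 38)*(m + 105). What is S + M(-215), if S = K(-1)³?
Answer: 96268/5 ≈ 19254.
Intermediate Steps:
M(m) = -⅖ + (38 + m)*(105 + m) (M(m) = -⅖ + (m + 38)*(m + 105) = -⅖ + (38 + m)*(105 + m))
K(B) = -6
S = -216 (S = (-6)³ = -216)
S + M(-215) = -216 + (19948/5 + (-215)² + 143*(-215)) = -216 + (19948/5 + 46225 - 30745) = -216 + 97348/5 = 96268/5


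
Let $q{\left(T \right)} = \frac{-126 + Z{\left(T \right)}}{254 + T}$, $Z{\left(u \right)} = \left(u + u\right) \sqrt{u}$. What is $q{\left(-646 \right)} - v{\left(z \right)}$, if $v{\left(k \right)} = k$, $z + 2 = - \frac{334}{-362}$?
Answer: $\frac{7089}{5068} + \frac{323 i \sqrt{646}}{98} \approx 1.3988 + 83.771 i$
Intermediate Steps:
$Z{\left(u \right)} = 2 u^{\frac{3}{2}}$ ($Z{\left(u \right)} = 2 u \sqrt{u} = 2 u^{\frac{3}{2}}$)
$z = - \frac{195}{181}$ ($z = -2 - \frac{334}{-362} = -2 - - \frac{167}{181} = -2 + \frac{167}{181} = - \frac{195}{181} \approx -1.0773$)
$q{\left(T \right)} = \frac{-126 + 2 T^{\frac{3}{2}}}{254 + T}$
$q{\left(-646 \right)} - v{\left(z \right)} = \frac{2 \left(-63 + \left(-646\right)^{\frac{3}{2}}\right)}{254 - 646} - - \frac{195}{181} = \frac{2 \left(-63 - 646 i \sqrt{646}\right)}{-392} + \frac{195}{181} = 2 \left(- \frac{1}{392}\right) \left(-63 - 646 i \sqrt{646}\right) + \frac{195}{181} = \left(\frac{9}{28} + \frac{323 i \sqrt{646}}{98}\right) + \frac{195}{181} = \frac{7089}{5068} + \frac{323 i \sqrt{646}}{98}$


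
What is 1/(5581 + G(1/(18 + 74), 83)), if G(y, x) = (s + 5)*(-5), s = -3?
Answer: 1/5571 ≈ 0.00017950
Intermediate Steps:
G(y, x) = -10 (G(y, x) = (-3 + 5)*(-5) = 2*(-5) = -10)
1/(5581 + G(1/(18 + 74), 83)) = 1/(5581 - 10) = 1/5571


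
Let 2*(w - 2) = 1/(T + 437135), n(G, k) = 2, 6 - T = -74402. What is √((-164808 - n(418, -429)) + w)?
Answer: I*√326097072979858/44482 ≈ 405.97*I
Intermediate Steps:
T = 74408 (T = 6 - 1*(-74402) = 6 + 74402 = 74408)
w = 2046173/1023086 (w = 2 + 1/(2*(74408 + 437135)) = 2 + (½)/511543 = 2 + (½)*(1/511543) = 2 + 1/1023086 = 2046173/1023086 ≈ 2.0000)
√((-164808 - n(418, -429)) + w) = √((-164808 - 1*2) + 2046173/1023086) = √((-164808 - 2) + 2046173/1023086) = √(-164810 + 2046173/1023086) = √(-168612757487/1023086) = I*√326097072979858/44482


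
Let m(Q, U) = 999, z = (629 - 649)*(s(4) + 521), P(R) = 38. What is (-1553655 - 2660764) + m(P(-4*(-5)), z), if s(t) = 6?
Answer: -4213420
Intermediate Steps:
z = -10540 (z = (629 - 649)*(6 + 521) = -20*527 = -10540)
(-1553655 - 2660764) + m(P(-4*(-5)), z) = (-1553655 - 2660764) + 999 = -4214419 + 999 = -4213420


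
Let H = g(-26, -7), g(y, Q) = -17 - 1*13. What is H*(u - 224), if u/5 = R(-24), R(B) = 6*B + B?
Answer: 31920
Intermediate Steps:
g(y, Q) = -30 (g(y, Q) = -17 - 13 = -30)
H = -30
R(B) = 7*B
u = -840 (u = 5*(7*(-24)) = 5*(-168) = -840)
H*(u - 224) = -30*(-840 - 224) = -30*(-1064) = 31920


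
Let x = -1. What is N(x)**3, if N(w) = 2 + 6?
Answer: 512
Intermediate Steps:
N(w) = 8
N(x)**3 = 8**3 = 512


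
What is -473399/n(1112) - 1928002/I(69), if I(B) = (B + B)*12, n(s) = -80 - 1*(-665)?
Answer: -106212773/53820 ≈ -1973.5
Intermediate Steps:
n(s) = 585 (n(s) = -80 + 665 = 585)
I(B) = 24*B (I(B) = (2*B)*12 = 24*B)
-473399/n(1112) - 1928002/I(69) = -473399/585 - 1928002/(24*69) = -473399*1/585 - 1928002/1656 = -473399/585 - 1928002*1/1656 = -473399/585 - 964001/828 = -106212773/53820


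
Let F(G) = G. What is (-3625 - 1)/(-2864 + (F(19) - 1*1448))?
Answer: 3626/4293 ≈ 0.84463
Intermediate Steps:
(-3625 - 1)/(-2864 + (F(19) - 1*1448)) = (-3625 - 1)/(-2864 + (19 - 1*1448)) = -3626/(-2864 + (19 - 1448)) = -3626/(-2864 - 1429) = -3626/(-4293) = -3626*(-1/4293) = 3626/4293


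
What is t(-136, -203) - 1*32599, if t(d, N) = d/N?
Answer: -6617461/203 ≈ -32598.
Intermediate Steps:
t(-136, -203) - 1*32599 = -136/(-203) - 1*32599 = -136*(-1/203) - 32599 = 136/203 - 32599 = -6617461/203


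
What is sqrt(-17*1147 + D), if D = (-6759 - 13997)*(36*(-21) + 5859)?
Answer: I*sqrt(105937367) ≈ 10293.0*I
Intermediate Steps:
D = -105917868 (D = -20756*(-756 + 5859) = -20756*5103 = -105917868)
sqrt(-17*1147 + D) = sqrt(-17*1147 - 105917868) = sqrt(-19499 - 105917868) = sqrt(-105937367) = I*sqrt(105937367)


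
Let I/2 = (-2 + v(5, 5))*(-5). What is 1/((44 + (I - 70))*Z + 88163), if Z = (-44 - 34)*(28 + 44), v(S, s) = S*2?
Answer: 1/683459 ≈ 1.4631e-6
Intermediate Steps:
v(S, s) = 2*S
Z = -5616 (Z = -78*72 = -5616)
I = -80 (I = 2*((-2 + 2*5)*(-5)) = 2*((-2 + 10)*(-5)) = 2*(8*(-5)) = 2*(-40) = -80)
1/((44 + (I - 70))*Z + 88163) = 1/((44 + (-80 - 70))*(-5616) + 88163) = 1/((44 - 150)*(-5616) + 88163) = 1/(-106*(-5616) + 88163) = 1/(595296 + 88163) = 1/683459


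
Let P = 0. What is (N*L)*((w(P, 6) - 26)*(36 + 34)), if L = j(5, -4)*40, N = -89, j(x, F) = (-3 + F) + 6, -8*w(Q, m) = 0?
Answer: -6479200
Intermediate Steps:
w(Q, m) = 0 (w(Q, m) = -⅛*0 = 0)
j(x, F) = 3 + F
L = -40 (L = (3 - 4)*40 = -1*40 = -40)
(N*L)*((w(P, 6) - 26)*(36 + 34)) = (-89*(-40))*((0 - 26)*(36 + 34)) = 3560*(-26*70) = 3560*(-1820) = -6479200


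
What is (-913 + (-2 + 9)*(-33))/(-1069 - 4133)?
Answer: 572/2601 ≈ 0.21992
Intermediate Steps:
(-913 + (-2 + 9)*(-33))/(-1069 - 4133) = (-913 + 7*(-33))/(-5202) = (-913 - 231)*(-1/5202) = -1144*(-1/5202) = 572/2601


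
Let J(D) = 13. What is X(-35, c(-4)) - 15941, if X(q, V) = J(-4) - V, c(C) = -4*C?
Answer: -15944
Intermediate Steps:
X(q, V) = 13 - V
X(-35, c(-4)) - 15941 = (13 - (-4)*(-4)) - 15941 = (13 - 1*16) - 15941 = (13 - 16) - 15941 = -3 - 15941 = -15944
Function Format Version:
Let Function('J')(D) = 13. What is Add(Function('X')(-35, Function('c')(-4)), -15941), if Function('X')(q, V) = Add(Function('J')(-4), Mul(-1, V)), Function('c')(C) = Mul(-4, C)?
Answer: -15944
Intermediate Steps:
Function('X')(q, V) = Add(13, Mul(-1, V))
Add(Function('X')(-35, Function('c')(-4)), -15941) = Add(Add(13, Mul(-1, Mul(-4, -4))), -15941) = Add(Add(13, Mul(-1, 16)), -15941) = Add(Add(13, -16), -15941) = Add(-3, -15941) = -15944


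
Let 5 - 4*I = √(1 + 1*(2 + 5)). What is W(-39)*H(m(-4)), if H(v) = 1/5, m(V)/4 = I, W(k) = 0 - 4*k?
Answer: 156/5 ≈ 31.200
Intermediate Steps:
W(k) = -4*k
I = 5/4 - √2/2 (I = 5/4 - √(1 + 1*(2 + 5))/4 = 5/4 - √(1 + 1*7)/4 = 5/4 - √(1 + 7)/4 = 5/4 - √2/2 ≈ 0.54289)
m(V) = 5 - 2*√2 (m(V) = 4*(5/4 - √2/2) = 5 - 2*√2)
H(v) = ⅕
W(-39)*H(m(-4)) = -4*(-39)*(⅕) = 156*(⅕) = 156/5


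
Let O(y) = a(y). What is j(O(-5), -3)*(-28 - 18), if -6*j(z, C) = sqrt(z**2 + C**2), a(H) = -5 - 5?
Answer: 23*sqrt(109)/3 ≈ 80.042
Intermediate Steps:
a(H) = -10
O(y) = -10
j(z, C) = -sqrt(C**2 + z**2)/6 (j(z, C) = -sqrt(z**2 + C**2)/6 = -sqrt(C**2 + z**2)/6)
j(O(-5), -3)*(-28 - 18) = (-sqrt((-3)**2 + (-10)**2)/6)*(-28 - 18) = -sqrt(9 + 100)/6*(-46) = -sqrt(109)/6*(-46) = 23*sqrt(109)/3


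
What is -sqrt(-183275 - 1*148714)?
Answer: -I*sqrt(331989) ≈ -576.18*I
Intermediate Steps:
-sqrt(-183275 - 1*148714) = -sqrt(-183275 - 148714) = -sqrt(-331989) = -I*sqrt(331989)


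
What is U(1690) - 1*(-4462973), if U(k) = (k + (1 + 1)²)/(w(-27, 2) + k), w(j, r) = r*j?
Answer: 3650712761/818 ≈ 4.4630e+6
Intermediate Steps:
w(j, r) = j*r
U(k) = (4 + k)/(-54 + k) (U(k) = (k + (1 + 1)²)/(-27*2 + k) = (k + 2²)/(-54 + k) = (k + 4)/(-54 + k) = (4 + k)/(-54 + k))
U(1690) - 1*(-4462973) = (4 + 1690)/(-54 + 1690) - 1*(-4462973) = 1694/1636 + 4462973 = (1/1636)*1694 + 4462973 = 847/818 + 4462973 = 3650712761/818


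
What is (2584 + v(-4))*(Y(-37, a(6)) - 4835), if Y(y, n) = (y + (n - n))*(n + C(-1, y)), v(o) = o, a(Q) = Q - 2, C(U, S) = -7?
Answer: -12187920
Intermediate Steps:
a(Q) = -2 + Q
Y(y, n) = y*(-7 + n) (Y(y, n) = (y + (n - n))*(n - 7) = (y + 0)*(-7 + n) = y*(-7 + n))
(2584 + v(-4))*(Y(-37, a(6)) - 4835) = (2584 - 4)*(-37*(-7 + (-2 + 6)) - 4835) = 2580*(-37*(-7 + 4) - 4835) = 2580*(-37*(-3) - 4835) = 2580*(111 - 4835) = 2580*(-4724) = -12187920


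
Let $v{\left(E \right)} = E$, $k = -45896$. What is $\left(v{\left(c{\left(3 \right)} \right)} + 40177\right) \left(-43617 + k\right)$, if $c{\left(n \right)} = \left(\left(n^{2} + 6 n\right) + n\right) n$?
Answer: $-3604419971$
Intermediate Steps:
$c{\left(n \right)} = n \left(n^{2} + 7 n\right)$ ($c{\left(n \right)} = \left(n^{2} + 7 n\right) n = n \left(n^{2} + 7 n\right)$)
$\left(v{\left(c{\left(3 \right)} \right)} + 40177\right) \left(-43617 + k\right) = \left(3^{2} \left(7 + 3\right) + 40177\right) \left(-43617 - 45896\right) = \left(9 \cdot 10 + 40177\right) \left(-89513\right) = \left(90 + 40177\right) \left(-89513\right) = 40267 \left(-89513\right) = -3604419971$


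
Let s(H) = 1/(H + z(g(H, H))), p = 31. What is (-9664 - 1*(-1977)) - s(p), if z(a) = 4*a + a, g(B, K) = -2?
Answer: -161428/21 ≈ -7687.0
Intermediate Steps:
z(a) = 5*a
s(H) = 1/(-10 + H) (s(H) = 1/(H + 5*(-2)) = 1/(H - 10) = 1/(-10 + H))
(-9664 - 1*(-1977)) - s(p) = (-9664 - 1*(-1977)) - 1/(-10 + 31) = (-9664 + 1977) - 1/21 = -7687 - 1*1/21 = -7687 - 1/21 = -161428/21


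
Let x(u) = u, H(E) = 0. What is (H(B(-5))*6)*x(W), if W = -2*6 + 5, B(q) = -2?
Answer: 0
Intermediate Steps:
W = -7 (W = -12 + 5 = -7)
(H(B(-5))*6)*x(W) = (0*6)*(-7) = 0*(-7) = 0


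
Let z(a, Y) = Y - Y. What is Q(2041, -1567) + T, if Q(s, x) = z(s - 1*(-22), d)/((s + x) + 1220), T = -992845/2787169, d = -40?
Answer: -141835/398167 ≈ -0.35622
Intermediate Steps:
T = -141835/398167 (T = -992845*1/2787169 = -141835/398167 ≈ -0.35622)
z(a, Y) = 0
Q(s, x) = 0 (Q(s, x) = 0/((s + x) + 1220) = 0/(1220 + s + x) = 0)
Q(2041, -1567) + T = 0 - 141835/398167 = -141835/398167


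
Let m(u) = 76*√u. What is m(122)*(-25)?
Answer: -1900*√122 ≈ -20986.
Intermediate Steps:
m(122)*(-25) = (76*√122)*(-25) = -1900*√122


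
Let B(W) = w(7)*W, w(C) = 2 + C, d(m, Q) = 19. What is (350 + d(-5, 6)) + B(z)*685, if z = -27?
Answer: -166086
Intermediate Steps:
B(W) = 9*W (B(W) = (2 + 7)*W = 9*W)
(350 + d(-5, 6)) + B(z)*685 = (350 + 19) + (9*(-27))*685 = 369 - 243*685 = 369 - 166455 = -166086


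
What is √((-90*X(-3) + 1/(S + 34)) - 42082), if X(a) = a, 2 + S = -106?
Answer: I*√228962586/74 ≈ 204.48*I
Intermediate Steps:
S = -108 (S = -2 - 106 = -108)
√((-90*X(-3) + 1/(S + 34)) - 42082) = √((-90*(-3) + 1/(-108 + 34)) - 42082) = √((270 + 1/(-74)) - 42082) = √((270 - 1/74) - 42082) = √(19979/74 - 42082) = √(-3094089/74) = I*√228962586/74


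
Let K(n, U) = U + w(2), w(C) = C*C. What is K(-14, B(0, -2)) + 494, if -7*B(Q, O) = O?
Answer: 3488/7 ≈ 498.29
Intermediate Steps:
B(Q, O) = -O/7
w(C) = C²
K(n, U) = 4 + U (K(n, U) = U + 2² = U + 4 = 4 + U)
K(-14, B(0, -2)) + 494 = (4 - ⅐*(-2)) + 494 = (4 + 2/7) + 494 = 30/7 + 494 = 3488/7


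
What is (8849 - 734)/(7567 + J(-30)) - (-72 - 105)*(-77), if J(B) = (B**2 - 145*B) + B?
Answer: -174265908/12787 ≈ -13628.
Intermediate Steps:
J(B) = B**2 - 144*B
(8849 - 734)/(7567 + J(-30)) - (-72 - 105)*(-77) = (8849 - 734)/(7567 - 30*(-144 - 30)) - (-72 - 105)*(-77) = 8115/(7567 - 30*(-174)) - (-177)*(-77) = 8115/(7567 + 5220) - 1*13629 = 8115/12787 - 13629 = -174265908/12787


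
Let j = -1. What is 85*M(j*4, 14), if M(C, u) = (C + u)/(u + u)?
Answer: 425/14 ≈ 30.357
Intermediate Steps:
M(C, u) = (C + u)/(2*u) (M(C, u) = (C + u)/((2*u)) = (C + u)*(1/(2*u)) = (C + u)/(2*u))
85*M(j*4, 14) = 85*((1/2)*(-1*4 + 14)/14) = 85*((1/2)*(1/14)*(-4 + 14)) = 85*((1/2)*(1/14)*10) = 85*(5/14) = 425/14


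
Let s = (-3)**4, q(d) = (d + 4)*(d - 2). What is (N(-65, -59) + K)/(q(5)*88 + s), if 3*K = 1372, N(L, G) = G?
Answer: 1195/7371 ≈ 0.16212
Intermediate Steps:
q(d) = (-2 + d)*(4 + d) (q(d) = (4 + d)*(-2 + d) = (-2 + d)*(4 + d))
s = 81
K = 1372/3 (K = (1/3)*1372 = 1372/3 ≈ 457.33)
(N(-65, -59) + K)/(q(5)*88 + s) = (-59 + 1372/3)/((-8 + 5**2 + 2*5)*88 + 81) = 1195/(3*((-8 + 25 + 10)*88 + 81)) = 1195/(3*(27*88 + 81)) = 1195/(3*(2376 + 81)) = (1195/3)/2457 = (1195/3)*(1/2457) = 1195/7371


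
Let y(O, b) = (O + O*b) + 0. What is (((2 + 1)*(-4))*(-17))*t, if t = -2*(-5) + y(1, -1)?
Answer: 2040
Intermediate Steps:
y(O, b) = O + O*b
t = 10 (t = -2*(-5) + 1*(1 - 1) = 10 + 1*0 = 10 + 0 = 10)
(((2 + 1)*(-4))*(-17))*t = (((2 + 1)*(-4))*(-17))*10 = ((3*(-4))*(-17))*10 = -12*(-17)*10 = 204*10 = 2040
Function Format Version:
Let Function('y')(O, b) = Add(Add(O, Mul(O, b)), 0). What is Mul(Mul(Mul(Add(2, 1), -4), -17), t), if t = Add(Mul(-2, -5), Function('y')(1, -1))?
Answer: 2040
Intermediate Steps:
Function('y')(O, b) = Add(O, Mul(O, b))
t = 10 (t = Add(Mul(-2, -5), Mul(1, Add(1, -1))) = Add(10, Mul(1, 0)) = Add(10, 0) = 10)
Mul(Mul(Mul(Add(2, 1), -4), -17), t) = Mul(Mul(Mul(Add(2, 1), -4), -17), 10) = Mul(Mul(Mul(3, -4), -17), 10) = Mul(Mul(-12, -17), 10) = Mul(204, 10) = 2040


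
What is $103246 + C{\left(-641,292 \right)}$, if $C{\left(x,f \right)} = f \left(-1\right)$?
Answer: $102954$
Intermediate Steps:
$C{\left(x,f \right)} = - f$
$103246 + C{\left(-641,292 \right)} = 103246 - 292 = 102954$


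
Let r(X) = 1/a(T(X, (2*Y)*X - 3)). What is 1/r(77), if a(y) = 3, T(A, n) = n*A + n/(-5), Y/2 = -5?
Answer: 3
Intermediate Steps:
Y = -10 (Y = 2*(-5) = -10)
T(A, n) = -n/5 + A*n (T(A, n) = A*n - n/5 = -n/5 + A*n)
r(X) = 1/3
1/r(77) = 1/(1/3) = 3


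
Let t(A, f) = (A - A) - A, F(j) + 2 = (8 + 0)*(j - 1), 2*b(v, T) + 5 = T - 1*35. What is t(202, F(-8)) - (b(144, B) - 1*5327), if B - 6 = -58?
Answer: 5171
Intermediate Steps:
B = -52 (B = 6 - 58 = -52)
b(v, T) = -20 + T/2 (b(v, T) = -5/2 + (T - 1*35)/2 = -5/2 + (T - 35)/2 = -5/2 + (-35 + T)/2 = -5/2 + (-35/2 + T/2) = -20 + T/2)
F(j) = -10 + 8*j (F(j) = -2 + (8 + 0)*(j - 1) = -2 + 8*(-1 + j) = -2 + (-8 + 8*j) = -10 + 8*j)
t(A, f) = -A (t(A, f) = 0 - A = -A)
t(202, F(-8)) - (b(144, B) - 1*5327) = -1*202 - ((-20 + (½)*(-52)) - 1*5327) = -202 - ((-20 - 26) - 5327) = -202 - (-46 - 5327) = -202 - 1*(-5373) = -202 + 5373 = 5171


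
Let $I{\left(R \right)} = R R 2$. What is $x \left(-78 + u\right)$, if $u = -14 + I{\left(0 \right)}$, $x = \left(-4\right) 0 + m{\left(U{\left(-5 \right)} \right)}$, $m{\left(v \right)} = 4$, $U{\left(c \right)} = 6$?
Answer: $-368$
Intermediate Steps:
$I{\left(R \right)} = 2 R^{2}$ ($I{\left(R \right)} = R^{2} \cdot 2 = 2 R^{2}$)
$x = 4$ ($x = \left(-4\right) 0 + 4 = 0 + 4 = 4$)
$u = -14$ ($u = -14 + 2 \cdot 0^{2} = -14 + 2 \cdot 0 = -14 + 0 = -14$)
$x \left(-78 + u\right) = 4 \left(-78 - 14\right) = 4 \left(-92\right) = -368$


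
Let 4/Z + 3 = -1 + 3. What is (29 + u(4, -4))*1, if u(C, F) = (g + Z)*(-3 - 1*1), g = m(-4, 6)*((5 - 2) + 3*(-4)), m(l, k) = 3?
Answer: 153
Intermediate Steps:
g = -27 (g = 3*((5 - 2) + 3*(-4)) = 3*(3 - 12) = 3*(-9) = -27)
Z = -4 (Z = 4/(-3 + (-1 + 3)) = 4/(-3 + 2) = 4/(-1) = 4*(-1) = -4)
u(C, F) = 124 (u(C, F) = (-27 - 4)*(-3 - 1*1) = -31*(-3 - 1) = -31*(-4) = 124)
(29 + u(4, -4))*1 = (29 + 124)*1 = 153*1 = 153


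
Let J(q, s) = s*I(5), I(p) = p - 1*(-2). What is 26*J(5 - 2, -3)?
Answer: -546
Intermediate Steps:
I(p) = 2 + p (I(p) = p + 2 = 2 + p)
J(q, s) = 7*s (J(q, s) = s*(2 + 5) = s*7 = 7*s)
26*J(5 - 2, -3) = 26*(7*(-3)) = 26*(-21) = -546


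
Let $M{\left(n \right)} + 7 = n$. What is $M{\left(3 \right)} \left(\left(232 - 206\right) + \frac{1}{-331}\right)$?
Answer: $- \frac{34420}{331} \approx -103.99$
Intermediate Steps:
$M{\left(n \right)} = -7 + n$
$M{\left(3 \right)} \left(\left(232 - 206\right) + \frac{1}{-331}\right) = \left(-7 + 3\right) \left(\left(232 - 206\right) + \frac{1}{-331}\right) = - 4 \left(\left(232 - 206\right) - \frac{1}{331}\right) = - 4 \left(26 - \frac{1}{331}\right) = \left(-4\right) \frac{8605}{331} = - \frac{34420}{331}$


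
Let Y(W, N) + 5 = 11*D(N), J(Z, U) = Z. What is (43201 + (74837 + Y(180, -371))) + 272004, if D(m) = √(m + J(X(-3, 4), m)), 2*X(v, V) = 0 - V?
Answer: 390037 + 11*I*√373 ≈ 3.9004e+5 + 212.45*I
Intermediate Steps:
X(v, V) = -V/2 (X(v, V) = (0 - V)/2 = (-V)/2 = -V/2)
D(m) = √(-2 + m) (D(m) = √(m - ½*4) = √(m - 2) = √(-2 + m))
Y(W, N) = -5 + 11*√(-2 + N)
(43201 + (74837 + Y(180, -371))) + 272004 = (43201 + (74837 + (-5 + 11*√(-2 - 371)))) + 272004 = (43201 + (74837 + (-5 + 11*√(-373)))) + 272004 = (43201 + (74837 + (-5 + 11*(I*√373)))) + 272004 = (43201 + (74837 + (-5 + 11*I*√373))) + 272004 = (43201 + (74832 + 11*I*√373)) + 272004 = (118033 + 11*I*√373) + 272004 = 390037 + 11*I*√373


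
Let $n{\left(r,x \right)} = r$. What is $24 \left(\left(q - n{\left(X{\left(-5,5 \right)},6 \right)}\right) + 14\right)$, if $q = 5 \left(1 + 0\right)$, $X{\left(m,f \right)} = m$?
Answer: $576$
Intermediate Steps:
$q = 5$ ($q = 5 \cdot 1 = 5$)
$24 \left(\left(q - n{\left(X{\left(-5,5 \right)},6 \right)}\right) + 14\right) = 24 \left(\left(5 - -5\right) + 14\right) = 24 \left(\left(5 + 5\right) + 14\right) = 24 \left(10 + 14\right) = 24 \cdot 24 = 576$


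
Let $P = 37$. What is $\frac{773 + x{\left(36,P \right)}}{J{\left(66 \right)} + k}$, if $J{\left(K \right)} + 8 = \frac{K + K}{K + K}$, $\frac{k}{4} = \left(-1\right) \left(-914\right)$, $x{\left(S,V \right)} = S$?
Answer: $\frac{809}{3649} \approx 0.2217$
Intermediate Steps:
$k = 3656$ ($k = 4 \left(\left(-1\right) \left(-914\right)\right) = 4 \cdot 914 = 3656$)
$J{\left(K \right)} = -7$ ($J{\left(K \right)} = -8 + \frac{K + K}{K + K} = -8 + \frac{2 K}{2 K} = -8 + 2 K \frac{1}{2 K} = -8 + 1 = -7$)
$\frac{773 + x{\left(36,P \right)}}{J{\left(66 \right)} + k} = \frac{773 + 36}{-7 + 3656} = \frac{809}{3649}$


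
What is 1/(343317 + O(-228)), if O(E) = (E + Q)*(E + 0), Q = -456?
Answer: 1/499269 ≈ 2.0029e-6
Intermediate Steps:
O(E) = E*(-456 + E) (O(E) = (E - 456)*(E + 0) = (-456 + E)*E = E*(-456 + E))
1/(343317 + O(-228)) = 1/(343317 - 228*(-456 - 228)) = 1/(343317 - 228*(-684)) = 1/(343317 + 155952) = 1/499269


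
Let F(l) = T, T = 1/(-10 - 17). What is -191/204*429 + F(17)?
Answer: -737519/1836 ≈ -401.70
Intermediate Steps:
T = -1/27 (T = 1/(-27) = -1/27 ≈ -0.037037)
F(l) = -1/27
-191/204*429 + F(17) = -191/204*429 - 1/27 = -27313/68 - 1/27 = -737519/1836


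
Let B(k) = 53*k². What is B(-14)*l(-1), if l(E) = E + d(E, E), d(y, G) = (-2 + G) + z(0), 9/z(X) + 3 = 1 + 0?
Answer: -88298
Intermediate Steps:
z(X) = -9/2 (z(X) = 9/(-3 + (1 + 0)) = 9/(-3 + 1) = 9/(-2) = 9*(-½) = -9/2)
d(y, G) = -13/2 + G (d(y, G) = (-2 + G) - 9/2 = -13/2 + G)
l(E) = -13/2 + 2*E (l(E) = E + (-13/2 + E) = -13/2 + 2*E)
B(-14)*l(-1) = (53*(-14)²)*(-13/2 + 2*(-1)) = (53*196)*(-13/2 - 2) = 10388*(-17/2) = -88298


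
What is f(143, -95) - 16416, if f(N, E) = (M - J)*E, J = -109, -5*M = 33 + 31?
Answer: -25555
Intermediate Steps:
M = -64/5 (M = -(33 + 31)/5 = -⅕*64 = -64/5 ≈ -12.800)
f(N, E) = 481*E/5 (f(N, E) = (-64/5 - 1*(-109))*E = (-64/5 + 109)*E = 481*E/5)
f(143, -95) - 16416 = (481/5)*(-95) - 16416 = -9139 - 16416 = -25555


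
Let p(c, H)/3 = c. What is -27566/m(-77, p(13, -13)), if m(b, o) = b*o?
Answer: 358/39 ≈ 9.1795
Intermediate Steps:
p(c, H) = 3*c
-27566/m(-77, p(13, -13)) = -27566/((-231*13)) = -27566/((-77*39)) = -27566/(-3003) = -27566*(-1/3003) = 358/39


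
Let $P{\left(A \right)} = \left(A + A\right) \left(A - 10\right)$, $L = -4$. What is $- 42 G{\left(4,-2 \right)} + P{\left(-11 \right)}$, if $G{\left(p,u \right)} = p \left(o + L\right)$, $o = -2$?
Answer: $1470$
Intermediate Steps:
$P{\left(A \right)} = 2 A \left(-10 + A\right)$
$G{\left(p,u \right)} = - 6 p$ ($G{\left(p,u \right)} = p \left(-2 - 4\right) = p \left(-6\right) = - 6 p$)
$- 42 G{\left(4,-2 \right)} + P{\left(-11 \right)} = - 42 \left(\left(-6\right) 4\right) + 2 \left(-11\right) \left(-10 - 11\right) = \left(-42\right) \left(-24\right) + 2 \left(-11\right) \left(-21\right) = 1008 + 462 = 1470$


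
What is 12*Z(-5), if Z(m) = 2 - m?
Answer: 84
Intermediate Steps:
12*Z(-5) = 12*(2 - 1*(-5)) = 12*(2 + 5) = 12*7 = 84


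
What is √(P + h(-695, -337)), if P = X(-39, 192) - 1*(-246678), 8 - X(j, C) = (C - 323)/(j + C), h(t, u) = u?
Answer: 2*√160188994/51 ≈ 496.34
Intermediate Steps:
X(j, C) = 8 - (-323 + C)/(C + j) (X(j, C) = 8 - (C - 323)/(j + C) = 8 - (-323 + C)/(C + j))
P = 37743089/153 (P = (323 + 7*192 + 8*(-39))/(192 - 39) - 1*(-246678) = (323 + 1344 - 312)/153 + 246678 = (1/153)*1355 + 246678 = 1355/153 + 246678 = 37743089/153 ≈ 2.4669e+5)
√(P + h(-695, -337)) = √(37743089/153 - 337) = √(37691528/153) = 2*√160188994/51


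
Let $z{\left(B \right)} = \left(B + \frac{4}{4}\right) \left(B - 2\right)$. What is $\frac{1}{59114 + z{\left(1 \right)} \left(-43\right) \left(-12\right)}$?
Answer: $\frac{1}{58082} \approx 1.7217 \cdot 10^{-5}$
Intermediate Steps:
$z{\left(B \right)} = \left(1 + B\right) \left(-2 + B\right)$ ($z{\left(B \right)} = \left(B + 4 \cdot \frac{1}{4}\right) \left(-2 + B\right) = \left(B + 1\right) \left(-2 + B\right) = \left(1 + B\right) \left(-2 + B\right)$)
$\frac{1}{59114 + z{\left(1 \right)} \left(-43\right) \left(-12\right)} = \frac{1}{59114 + \left(-2 + 1^{2} - 1\right) \left(-43\right) \left(-12\right)} = \frac{1}{59114 + \left(-2 + 1 - 1\right) \left(-43\right) \left(-12\right)} = \frac{1}{59114 + \left(-2\right) \left(-43\right) \left(-12\right)} = \frac{1}{59114 + 86 \left(-12\right)} = \frac{1}{59114 - 1032} = \frac{1}{58082}$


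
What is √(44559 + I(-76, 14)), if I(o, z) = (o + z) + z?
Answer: √44511 ≈ 210.98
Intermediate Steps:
I(o, z) = o + 2*z
√(44559 + I(-76, 14)) = √(44559 + (-76 + 2*14)) = √(44559 + (-76 + 28)) = √(44559 - 48) = √44511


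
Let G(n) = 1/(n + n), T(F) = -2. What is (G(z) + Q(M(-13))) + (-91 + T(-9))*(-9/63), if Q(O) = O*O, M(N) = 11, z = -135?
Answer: 253793/1890 ≈ 134.28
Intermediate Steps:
G(n) = 1/(2*n)
Q(O) = O²
(G(z) + Q(M(-13))) + (-91 + T(-9))*(-9/63) = ((½)/(-135) + 11²) + (-91 - 2)*(-9/63) = ((½)*(-1/135) + 121) - (-837)/63 = (-1/270 + 121) - 93*(-⅐) = 32669/270 + 93/7 = 253793/1890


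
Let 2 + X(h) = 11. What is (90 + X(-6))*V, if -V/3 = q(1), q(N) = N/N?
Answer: -297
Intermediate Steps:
q(N) = 1
V = -3 (V = -3*1 = -3)
X(h) = 9 (X(h) = -2 + 11 = 9)
(90 + X(-6))*V = (90 + 9)*(-3) = 99*(-3) = -297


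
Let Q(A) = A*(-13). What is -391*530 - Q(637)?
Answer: -198949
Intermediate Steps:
Q(A) = -13*A
-391*530 - Q(637) = -391*530 - (-13)*637 = -207230 - 1*(-8281) = -207230 + 8281 = -198949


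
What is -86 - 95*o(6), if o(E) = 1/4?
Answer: -439/4 ≈ -109.75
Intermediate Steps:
o(E) = ¼
-86 - 95*o(6) = -86 - 95*¼ = -86 - 95/4 = -439/4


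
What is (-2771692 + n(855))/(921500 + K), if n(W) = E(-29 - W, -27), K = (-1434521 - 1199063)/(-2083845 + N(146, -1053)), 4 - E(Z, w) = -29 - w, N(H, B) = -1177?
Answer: -1444756571773/480337601646 ≈ -3.0078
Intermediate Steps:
E(Z, w) = 33 + w (E(Z, w) = 4 - (-29 - w) = 4 + (29 + w) = 33 + w)
K = 1316792/1042511 (K = (-1434521 - 1199063)/(-2083845 - 1177) = -2633584/(-2085022) = -2633584*(-1/2085022) = 1316792/1042511 ≈ 1.2631)
n(W) = 6 (n(W) = 33 - 27 = 6)
(-2771692 + n(855))/(921500 + K) = (-2771692 + 6)/(921500 + 1316792/1042511) = -2771686/960675203292/1042511 = -2771686*1042511/960675203292 = -1444756571773/480337601646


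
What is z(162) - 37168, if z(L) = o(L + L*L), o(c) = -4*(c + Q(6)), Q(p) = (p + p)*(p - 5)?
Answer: -142840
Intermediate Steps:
Q(p) = 2*p*(-5 + p) (Q(p) = (2*p)*(-5 + p) = 2*p*(-5 + p))
o(c) = -48 - 4*c (o(c) = -4*(c + 2*6*(-5 + 6)) = -4*(c + 2*6*1) = -4*(c + 12) = -4*(12 + c) = -48 - 4*c)
z(L) = -48 - 4*L - 4*L² (z(L) = -48 - 4*(L + L*L) = -48 - 4*(L + L²) = -48 + (-4*L - 4*L²) = -48 - 4*L - 4*L²)
z(162) - 37168 = (-48 - 4*162*(1 + 162)) - 37168 = (-48 - 4*162*163) - 37168 = (-48 - 105624) - 37168 = -105672 - 37168 = -142840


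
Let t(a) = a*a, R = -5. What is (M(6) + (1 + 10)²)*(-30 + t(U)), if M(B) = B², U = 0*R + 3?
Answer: -3297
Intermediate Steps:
U = 3 (U = 0*(-5) + 3 = 0 + 3 = 3)
t(a) = a²
(M(6) + (1 + 10)²)*(-30 + t(U)) = (6² + (1 + 10)²)*(-30 + 3²) = (36 + 11²)*(-30 + 9) = (36 + 121)*(-21) = 157*(-21) = -3297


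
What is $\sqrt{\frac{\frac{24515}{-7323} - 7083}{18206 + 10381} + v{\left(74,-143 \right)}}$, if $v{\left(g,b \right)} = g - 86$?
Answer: $\frac{2 i \sqrt{14909871626167726}}{69780867} \approx 3.4997 i$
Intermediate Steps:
$v{\left(g,b \right)} = -86 + g$ ($v{\left(g,b \right)} = g - 86 = -86 + g$)
$\sqrt{\frac{\frac{24515}{-7323} - 7083}{18206 + 10381} + v{\left(74,-143 \right)}} = \sqrt{\frac{\frac{24515}{-7323} - 7083}{18206 + 10381} + \left(-86 + 74\right)} = \sqrt{\frac{24515 \left(- \frac{1}{7323}\right) - 7083}{28587} - 12} = \sqrt{\left(- \frac{24515}{7323} - 7083\right) \frac{1}{28587} - 12} = \sqrt{\left(- \frac{51893324}{7323}\right) \frac{1}{28587} - 12} = \sqrt{- \frac{51893324}{209342601} - 12} = \sqrt{- \frac{2564004536}{209342601}} = \frac{2 i \sqrt{14909871626167726}}{69780867}$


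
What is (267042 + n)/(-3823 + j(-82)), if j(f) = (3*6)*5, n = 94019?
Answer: -361061/3733 ≈ -96.721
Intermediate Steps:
j(f) = 90 (j(f) = 18*5 = 90)
(267042 + n)/(-3823 + j(-82)) = (267042 + 94019)/(-3823 + 90) = 361061/(-3733) = 361061*(-1/3733) = -361061/3733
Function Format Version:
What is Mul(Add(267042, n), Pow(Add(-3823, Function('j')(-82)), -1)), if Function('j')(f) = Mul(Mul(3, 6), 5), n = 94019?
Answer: Rational(-361061, 3733) ≈ -96.721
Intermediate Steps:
Function('j')(f) = 90 (Function('j')(f) = Mul(18, 5) = 90)
Mul(Add(267042, n), Pow(Add(-3823, Function('j')(-82)), -1)) = Mul(Add(267042, 94019), Pow(Add(-3823, 90), -1)) = Mul(361061, Pow(-3733, -1)) = Mul(361061, Rational(-1, 3733)) = Rational(-361061, 3733)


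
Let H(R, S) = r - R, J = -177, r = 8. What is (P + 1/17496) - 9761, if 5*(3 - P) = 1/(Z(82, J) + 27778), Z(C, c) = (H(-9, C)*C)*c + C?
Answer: -93420395503817/9573723720 ≈ -9758.0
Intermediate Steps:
H(R, S) = 8 - R
Z(C, c) = C + 17*C*c (Z(C, c) = ((8 - 1*(-9))*C)*c + C = ((8 + 9)*C)*c + C = (17*C)*c + C = 17*C*c + C = C + 17*C*c)
P = 3283171/1094390 (P = 3 - 1/(5*(82*(1 + 17*(-177)) + 27778)) = 3 - 1/(5*(82*(1 - 3009) + 27778)) = 3 - 1/(5*(82*(-3008) + 27778)) = 3 - 1/(5*(-246656 + 27778)) = 3 - ⅕/(-218878) = 3 - ⅕*(-1/218878) = 3 + 1/1094390 = 3283171/1094390 ≈ 3.0000)
(P + 1/17496) - 9761 = (3283171/1094390 + 1/17496) - 9761 = 28721727103/9573723720 - 9761 = -93420395503817/9573723720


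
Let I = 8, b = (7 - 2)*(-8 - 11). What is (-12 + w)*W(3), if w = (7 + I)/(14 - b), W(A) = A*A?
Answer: -11637/109 ≈ -106.76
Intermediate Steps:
b = -95 (b = 5*(-19) = -95)
W(A) = A**2
w = 15/109 (w = (7 + 8)/(14 - 1*(-95)) = 15/(14 + 95) = 15/109 ≈ 0.13761)
(-12 + w)*W(3) = (-12 + 15/109)*3**2 = -1293/109*9 = -11637/109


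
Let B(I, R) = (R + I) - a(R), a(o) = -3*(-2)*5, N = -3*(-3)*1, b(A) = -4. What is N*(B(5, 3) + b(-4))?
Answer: -234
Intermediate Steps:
N = 9 (N = 9*1 = 9)
a(o) = 30 (a(o) = 6*5 = 30)
B(I, R) = -30 + I + R (B(I, R) = (R + I) - 1*30 = (I + R) - 30 = -30 + I + R)
N*(B(5, 3) + b(-4)) = 9*((-30 + 5 + 3) - 4) = 9*(-22 - 4) = 9*(-26) = -234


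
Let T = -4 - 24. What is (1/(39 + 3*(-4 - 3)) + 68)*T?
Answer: -17150/9 ≈ -1905.6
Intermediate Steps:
T = -28
(1/(39 + 3*(-4 - 3)) + 68)*T = (1/(39 + 3*(-4 - 3)) + 68)*(-28) = (1/(39 + 3*(-7)) + 68)*(-28) = (1/(39 - 21) + 68)*(-28) = (1/18 + 68)*(-28) = (1225/18)*(-28) = -17150/9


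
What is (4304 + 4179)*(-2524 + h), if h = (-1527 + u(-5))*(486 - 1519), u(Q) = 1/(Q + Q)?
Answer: 133604730549/10 ≈ 1.3360e+10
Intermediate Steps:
u(Q) = 1/(2*Q)
h = 15774943/10 (h = (-1527 + (1/2)/(-5))*(486 - 1519) = (-1527 + (1/2)*(-1/5))*(-1033) = (-1527 - 1/10)*(-1033) = -15271/10*(-1033) = 15774943/10 ≈ 1.5775e+6)
(4304 + 4179)*(-2524 + h) = (4304 + 4179)*(-2524 + 15774943/10) = 8483*(15749703/10) = 133604730549/10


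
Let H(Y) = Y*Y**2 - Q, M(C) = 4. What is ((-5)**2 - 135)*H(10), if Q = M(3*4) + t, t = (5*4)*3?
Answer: -102960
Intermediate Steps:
t = 60 (t = 20*3 = 60)
Q = 64 (Q = 4 + 60 = 64)
H(Y) = -64 + Y**3 (H(Y) = Y*Y**2 - 1*64 = Y**3 - 64 = -64 + Y**3)
((-5)**2 - 135)*H(10) = ((-5)**2 - 135)*(-64 + 10**3) = (25 - 135)*(-64 + 1000) = -110*936 = -102960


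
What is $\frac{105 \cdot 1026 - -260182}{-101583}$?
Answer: $- \frac{367912}{101583} \approx -3.6218$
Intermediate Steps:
$\frac{105 \cdot 1026 - -260182}{-101583} = \left(107730 + 260182\right) \left(- \frac{1}{101583}\right) = 367912 \left(- \frac{1}{101583}\right) = - \frac{367912}{101583}$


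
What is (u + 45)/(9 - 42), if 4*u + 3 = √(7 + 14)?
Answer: -59/44 - √21/132 ≈ -1.3756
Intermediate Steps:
u = -¾ + √21/4 (u = -¾ + √(7 + 14)/4 = -¾ + √21/4 ≈ 0.39564)
(u + 45)/(9 - 42) = ((-¾ + √21/4) + 45)/(9 - 42) = (177/4 + √21/4)/(-33) = -(177/4 + √21/4)/33 = -59/44 - √21/132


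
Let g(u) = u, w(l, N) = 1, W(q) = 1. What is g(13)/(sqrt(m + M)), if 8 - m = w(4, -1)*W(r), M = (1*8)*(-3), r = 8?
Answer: -13*I*sqrt(17)/17 ≈ -3.153*I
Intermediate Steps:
M = -24 (M = 8*(-3) = -24)
m = 7 (m = 8 - 1 = 7)
g(13)/(sqrt(m + M)) = 13/(sqrt(7 - 24)) = 13/(sqrt(-17)) = 13/((I*sqrt(17))) = 13*(-I*sqrt(17)/17) = -13*I*sqrt(17)/17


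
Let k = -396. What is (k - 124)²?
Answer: 270400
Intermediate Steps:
(k - 124)² = (-396 - 124)² = (-520)² = 270400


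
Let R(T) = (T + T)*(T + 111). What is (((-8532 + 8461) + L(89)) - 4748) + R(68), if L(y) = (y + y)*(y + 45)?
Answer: 43377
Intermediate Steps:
L(y) = 2*y*(45 + y) (L(y) = (2*y)*(45 + y) = 2*y*(45 + y))
R(T) = 2*T*(111 + T) (R(T) = (2*T)*(111 + T) = 2*T*(111 + T))
(((-8532 + 8461) + L(89)) - 4748) + R(68) = (((-8532 + 8461) + 2*89*(45 + 89)) - 4748) + 2*68*(111 + 68) = ((-71 + 2*89*134) - 4748) + 2*68*179 = ((-71 + 23852) - 4748) + 24344 = (23781 - 4748) + 24344 = 19033 + 24344 = 43377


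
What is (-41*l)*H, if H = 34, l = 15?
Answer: -20910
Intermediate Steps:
(-41*l)*H = -41*15*34 = -615*34 = -20910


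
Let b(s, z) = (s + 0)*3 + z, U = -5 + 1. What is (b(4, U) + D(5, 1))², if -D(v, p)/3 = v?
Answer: 49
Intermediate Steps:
U = -4
b(s, z) = z + 3*s (b(s, z) = s*3 + z = 3*s + z = z + 3*s)
D(v, p) = -3*v
(b(4, U) + D(5, 1))² = ((-4 + 3*4) - 3*5)² = ((-4 + 12) - 15)² = (8 - 15)² = (-7)² = 49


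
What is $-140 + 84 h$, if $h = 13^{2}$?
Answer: $14056$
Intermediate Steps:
$h = 169$
$-140 + 84 h = -140 + 84 \cdot 169 = -140 + 14196 = 14056$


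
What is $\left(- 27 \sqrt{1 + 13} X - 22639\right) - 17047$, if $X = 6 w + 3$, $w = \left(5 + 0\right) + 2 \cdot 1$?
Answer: $-39686 - 1215 \sqrt{14} \approx -44232.0$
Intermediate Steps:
$w = 7$ ($w = 5 + 2 = 7$)
$X = 45$ ($X = 6 \cdot 7 + 3 = 42 + 3 = 45$)
$\left(- 27 \sqrt{1 + 13} X - 22639\right) - 17047 = \left(- 27 \sqrt{1 + 13} \cdot 45 - 22639\right) - 17047 = \left(- 27 \sqrt{14} \cdot 45 - 22639\right) - 17047 = \left(- 1215 \sqrt{14} - 22639\right) - 17047 = \left(-22639 - 1215 \sqrt{14}\right) - 17047 = -39686 - 1215 \sqrt{14}$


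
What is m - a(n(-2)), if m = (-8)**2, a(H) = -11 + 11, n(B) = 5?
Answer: 64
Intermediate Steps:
a(H) = 0
m = 64
m - a(n(-2)) = 64 - 1*0 = 64 + 0 = 64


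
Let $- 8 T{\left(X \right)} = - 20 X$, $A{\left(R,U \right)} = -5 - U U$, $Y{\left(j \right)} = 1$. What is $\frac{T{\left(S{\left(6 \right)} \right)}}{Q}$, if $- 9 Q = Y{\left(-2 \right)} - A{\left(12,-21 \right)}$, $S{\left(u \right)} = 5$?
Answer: $- \frac{75}{298} \approx -0.25168$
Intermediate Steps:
$A{\left(R,U \right)} = -5 - U^{2}$
$T{\left(X \right)} = \frac{5 X}{2}$ ($T{\left(X \right)} = - \frac{\left(-20\right) X}{8} = \frac{5 X}{2}$)
$Q = - \frac{149}{3}$ ($Q = - \frac{1 - \left(-5 - \left(-21\right)^{2}\right)}{9} = - \frac{1 - \left(-5 - 441\right)}{9} = - \frac{1 - -446}{9} = - \frac{1 + 446}{9} = \left(- \frac{1}{9}\right) 447 = - \frac{149}{3} \approx -49.667$)
$\frac{T{\left(S{\left(6 \right)} \right)}}{Q} = \frac{\frac{5}{2} \cdot 5}{- \frac{149}{3}} = \frac{25}{2} \left(- \frac{3}{149}\right) = - \frac{75}{298}$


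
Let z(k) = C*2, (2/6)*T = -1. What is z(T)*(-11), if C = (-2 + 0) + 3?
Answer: -22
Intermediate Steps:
T = -3 (T = 3*(-1) = -3)
C = 1 (C = -2 + 3 = 1)
z(k) = 2 (z(k) = 1*2 = 2)
z(T)*(-11) = 2*(-11) = -22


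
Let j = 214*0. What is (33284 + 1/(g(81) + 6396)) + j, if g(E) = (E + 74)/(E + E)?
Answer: 34492442350/1036307 ≈ 33284.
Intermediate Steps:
j = 0
g(E) = (74 + E)/(2*E) (g(E) = (74 + E)/((2*E)) = (74 + E)*(1/(2*E)) = (74 + E)/(2*E))
(33284 + 1/(g(81) + 6396)) + j = (33284 + 1/((1/2)*(74 + 81)/81 + 6396)) + 0 = (33284 + 1/((1/2)*(1/81)*155 + 6396)) + 0 = (33284 + 1/(155/162 + 6396)) + 0 = (33284 + 1/(1036307/162)) + 0 = (33284 + 162/1036307) + 0 = 34492442350/1036307 + 0 = 34492442350/1036307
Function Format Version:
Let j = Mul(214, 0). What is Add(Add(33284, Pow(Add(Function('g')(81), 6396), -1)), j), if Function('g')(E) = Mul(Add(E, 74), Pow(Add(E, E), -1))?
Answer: Rational(34492442350, 1036307) ≈ 33284.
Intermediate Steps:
j = 0
Function('g')(E) = Mul(Rational(1, 2), Pow(E, -1), Add(74, E)) (Function('g')(E) = Mul(Add(74, E), Pow(Mul(2, E), -1)) = Mul(Add(74, E), Mul(Rational(1, 2), Pow(E, -1))) = Mul(Rational(1, 2), Pow(E, -1), Add(74, E)))
Add(Add(33284, Pow(Add(Function('g')(81), 6396), -1)), j) = Add(Add(33284, Pow(Add(Mul(Rational(1, 2), Pow(81, -1), Add(74, 81)), 6396), -1)), 0) = Add(Add(33284, Pow(Add(Mul(Rational(1, 2), Rational(1, 81), 155), 6396), -1)), 0) = Add(Add(33284, Pow(Add(Rational(155, 162), 6396), -1)), 0) = Add(Add(33284, Pow(Rational(1036307, 162), -1)), 0) = Add(Add(33284, Rational(162, 1036307)), 0) = Add(Rational(34492442350, 1036307), 0) = Rational(34492442350, 1036307)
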